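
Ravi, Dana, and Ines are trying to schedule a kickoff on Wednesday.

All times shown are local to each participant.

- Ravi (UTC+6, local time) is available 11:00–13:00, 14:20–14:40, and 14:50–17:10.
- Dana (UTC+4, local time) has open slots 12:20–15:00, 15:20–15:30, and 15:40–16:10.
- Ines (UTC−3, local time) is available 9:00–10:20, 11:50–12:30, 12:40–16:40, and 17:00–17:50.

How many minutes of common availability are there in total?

Ravi → UTC: 05:00–07:00, 08:20–08:40, 08:50–11:10.
Dana → UTC: 08:20–11:00, 11:20–11:30, 11:40–12:10.
Ines → UTC: 12:00–13:20, 14:50–15:30, 15:40–19:40, 20:00–20:50.
Ravi ∩ Dana: 08:20–08:40, 08:50–11:00.
Ravi ∩ Dana ∩ Ines: (none).
Total common minutes: 0.

0 minutes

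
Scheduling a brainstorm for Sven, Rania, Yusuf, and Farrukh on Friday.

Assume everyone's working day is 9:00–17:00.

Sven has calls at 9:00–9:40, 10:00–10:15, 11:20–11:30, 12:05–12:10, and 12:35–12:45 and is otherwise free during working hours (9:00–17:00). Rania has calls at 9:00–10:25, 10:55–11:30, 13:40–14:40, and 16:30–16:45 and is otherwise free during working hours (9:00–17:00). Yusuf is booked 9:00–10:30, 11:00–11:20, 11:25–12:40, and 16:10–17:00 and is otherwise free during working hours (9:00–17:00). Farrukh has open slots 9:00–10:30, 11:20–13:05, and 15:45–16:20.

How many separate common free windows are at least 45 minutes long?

Sven free within 09:00–17:00: 09:40–10:00, 10:15–11:20, 11:30–12:05, 12:10–12:35, 12:45–17:00.
Rania free within 09:00–17:00: 10:25–10:55, 11:30–13:40, 14:40–16:30, 16:45–17:00.
Yusuf free within 09:00–17:00: 10:30–11:00, 11:20–11:25, 12:40–16:10.
Sven ∩ Rania: 10:25–10:55, 11:30–12:05, 12:10–12:35, 12:45–13:40, 14:40–16:30, 16:45–17:00.
Sven ∩ Rania ∩ Yusuf: 10:30–10:55, 12:45–13:40, 14:40–16:10.
Sven ∩ Rania ∩ Yusuf ∩ Farrukh: 12:45–13:05, 15:45–16:10.
Windows ≥ 45 min: (none).
That's 0 windows.

0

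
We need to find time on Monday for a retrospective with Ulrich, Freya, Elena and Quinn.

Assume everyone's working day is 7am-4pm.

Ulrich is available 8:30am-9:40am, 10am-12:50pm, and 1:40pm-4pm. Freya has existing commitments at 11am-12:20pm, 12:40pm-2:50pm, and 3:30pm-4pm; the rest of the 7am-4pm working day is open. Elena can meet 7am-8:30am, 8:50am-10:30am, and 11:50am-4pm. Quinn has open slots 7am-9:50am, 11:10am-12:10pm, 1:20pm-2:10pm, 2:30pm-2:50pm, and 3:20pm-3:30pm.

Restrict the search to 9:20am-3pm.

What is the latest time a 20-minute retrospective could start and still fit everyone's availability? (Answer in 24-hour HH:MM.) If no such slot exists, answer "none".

09:20

Freya free within 07:00–16:00: 07:00–11:00, 12:20–12:40, 14:50–15:30.
Ulrich ∩ Freya: 08:30–09:40, 10:00–11:00, 12:20–12:40, 14:50–15:30.
Ulrich ∩ Freya ∩ Elena: 08:50–09:40, 10:00–10:30, 12:20–12:40, 14:50–15:30.
Ulrich ∩ Freya ∩ Elena ∩ Quinn: 08:50–09:40, 15:20–15:30.
Restricted to 09:20–15:00: 09:20–09:40.
Windows ≥ 20 min: 09:20–09:40.
Latest start in the last window 09:20–09:40 is 09:40 − 20 min = 09:20.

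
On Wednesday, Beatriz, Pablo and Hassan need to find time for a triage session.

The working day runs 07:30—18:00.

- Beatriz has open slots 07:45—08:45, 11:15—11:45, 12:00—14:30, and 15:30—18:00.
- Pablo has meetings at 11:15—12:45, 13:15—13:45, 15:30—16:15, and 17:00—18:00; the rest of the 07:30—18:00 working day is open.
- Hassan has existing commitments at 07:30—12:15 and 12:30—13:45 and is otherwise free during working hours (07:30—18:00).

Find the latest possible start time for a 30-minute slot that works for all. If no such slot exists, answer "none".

16:30

Pablo free within 07:30–18:00: 07:30–11:15, 12:45–13:15, 13:45–15:30, 16:15–17:00.
Hassan free within 07:30–18:00: 12:15–12:30, 13:45–18:00.
Beatriz ∩ Pablo: 07:45–08:45, 12:45–13:15, 13:45–14:30, 16:15–17:00.
Beatriz ∩ Pablo ∩ Hassan: 13:45–14:30, 16:15–17:00.
Windows ≥ 30 min: 13:45–14:30, 16:15–17:00.
Latest start in the last window 16:15–17:00 is 17:00 − 30 min = 16:30.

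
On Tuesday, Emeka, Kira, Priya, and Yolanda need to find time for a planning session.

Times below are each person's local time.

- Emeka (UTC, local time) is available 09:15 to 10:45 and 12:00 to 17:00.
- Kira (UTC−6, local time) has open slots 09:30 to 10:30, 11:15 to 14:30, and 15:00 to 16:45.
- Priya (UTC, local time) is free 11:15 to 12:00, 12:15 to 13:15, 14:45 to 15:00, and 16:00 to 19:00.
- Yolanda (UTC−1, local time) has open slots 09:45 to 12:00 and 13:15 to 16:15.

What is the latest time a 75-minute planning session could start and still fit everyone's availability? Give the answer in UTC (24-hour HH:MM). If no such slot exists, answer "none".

none

Emeka → UTC: 09:15–10:45, 12:00–17:00.
Kira → UTC: 15:30–16:30, 17:15–20:30, 21:00–22:45.
Priya → UTC: 11:15–12:00, 12:15–13:15, 14:45–15:00, 16:00–19:00.
Yolanda → UTC: 10:45–13:00, 14:15–17:15.
Emeka ∩ Kira: 15:30–16:30.
Emeka ∩ Kira ∩ Priya: 16:00–16:30.
Emeka ∩ Kira ∩ Priya ∩ Yolanda: 16:00–16:30.
Windows ≥ 75 min: (none).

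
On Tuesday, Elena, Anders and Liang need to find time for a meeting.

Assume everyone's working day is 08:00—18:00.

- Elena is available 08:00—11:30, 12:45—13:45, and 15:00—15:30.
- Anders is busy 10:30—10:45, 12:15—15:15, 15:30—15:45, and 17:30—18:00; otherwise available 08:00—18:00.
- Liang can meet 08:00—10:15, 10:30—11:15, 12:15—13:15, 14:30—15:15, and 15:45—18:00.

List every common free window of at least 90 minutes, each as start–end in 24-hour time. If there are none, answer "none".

08:00–10:15

Anders free within 08:00–18:00: 08:00–10:30, 10:45–12:15, 15:15–15:30, 15:45–17:30.
Elena ∩ Anders: 08:00–10:30, 10:45–11:30, 15:15–15:30.
Elena ∩ Anders ∩ Liang: 08:00–10:15, 10:45–11:15.
Windows ≥ 90 min: 08:00–10:15.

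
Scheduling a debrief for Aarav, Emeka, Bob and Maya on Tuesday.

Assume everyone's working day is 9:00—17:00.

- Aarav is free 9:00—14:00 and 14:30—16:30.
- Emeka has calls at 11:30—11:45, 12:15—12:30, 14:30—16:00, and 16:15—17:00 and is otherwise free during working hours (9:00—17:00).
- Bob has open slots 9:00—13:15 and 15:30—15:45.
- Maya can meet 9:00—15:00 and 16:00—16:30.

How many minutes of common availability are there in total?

225 minutes

Emeka free within 09:00–17:00: 09:00–11:30, 11:45–12:15, 12:30–14:30, 16:00–16:15.
Aarav ∩ Emeka: 09:00–11:30, 11:45–12:15, 12:30–14:00, 16:00–16:15.
Aarav ∩ Emeka ∩ Bob: 09:00–11:30, 11:45–12:15, 12:30–13:15.
Aarav ∩ Emeka ∩ Bob ∩ Maya: 09:00–11:30, 11:45–12:15, 12:30–13:15.
Total common minutes: 150 + 30 + 45 = 225.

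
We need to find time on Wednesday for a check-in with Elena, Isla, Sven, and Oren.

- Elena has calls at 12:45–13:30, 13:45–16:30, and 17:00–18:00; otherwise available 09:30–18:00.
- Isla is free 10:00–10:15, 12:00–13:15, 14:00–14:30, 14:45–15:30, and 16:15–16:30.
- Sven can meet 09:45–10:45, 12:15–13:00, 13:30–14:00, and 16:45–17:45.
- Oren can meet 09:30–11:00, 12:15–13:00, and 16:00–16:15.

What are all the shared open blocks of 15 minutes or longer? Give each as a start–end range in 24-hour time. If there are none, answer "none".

Elena free within 09:30–18:00: 09:30–12:45, 13:30–13:45, 16:30–17:00.
Elena ∩ Isla: 10:00–10:15, 12:00–12:45.
Elena ∩ Isla ∩ Sven: 10:00–10:15, 12:15–12:45.
Elena ∩ Isla ∩ Sven ∩ Oren: 10:00–10:15, 12:15–12:45.
Windows ≥ 15 min: 10:00–10:15, 12:15–12:45.

10:00–10:15, 12:15–12:45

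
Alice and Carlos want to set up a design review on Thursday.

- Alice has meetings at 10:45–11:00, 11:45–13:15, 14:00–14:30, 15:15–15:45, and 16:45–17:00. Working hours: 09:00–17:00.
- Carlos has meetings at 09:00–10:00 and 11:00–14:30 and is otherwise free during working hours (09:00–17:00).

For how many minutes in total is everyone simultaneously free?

Alice free within 09:00–17:00: 09:00–10:45, 11:00–11:45, 13:15–14:00, 14:30–15:15, 15:45–16:45.
Carlos free within 09:00–17:00: 10:00–11:00, 14:30–17:00.
Alice ∩ Carlos: 10:00–10:45, 14:30–15:15, 15:45–16:45.
Total common minutes: 45 + 45 + 60 = 150.

150 minutes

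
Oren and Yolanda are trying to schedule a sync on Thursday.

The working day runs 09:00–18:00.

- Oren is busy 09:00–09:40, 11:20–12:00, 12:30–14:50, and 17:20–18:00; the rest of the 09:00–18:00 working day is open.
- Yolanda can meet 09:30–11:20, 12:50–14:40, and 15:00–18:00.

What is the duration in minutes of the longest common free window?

Oren free within 09:00–18:00: 09:40–11:20, 12:00–12:30, 14:50–17:20.
Oren ∩ Yolanda: 09:40–11:20, 15:00–17:20.
Common window lengths: 100, 140 min; longest is 140.

140 minutes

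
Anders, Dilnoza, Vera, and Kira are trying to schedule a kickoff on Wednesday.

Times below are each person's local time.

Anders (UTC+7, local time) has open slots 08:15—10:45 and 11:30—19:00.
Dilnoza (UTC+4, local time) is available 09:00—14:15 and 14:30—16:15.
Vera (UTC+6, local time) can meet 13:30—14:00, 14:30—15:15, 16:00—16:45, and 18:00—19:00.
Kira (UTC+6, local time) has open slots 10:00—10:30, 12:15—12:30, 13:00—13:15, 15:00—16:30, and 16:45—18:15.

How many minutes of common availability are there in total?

Anders → UTC: 01:15–03:45, 04:30–12:00.
Dilnoza → UTC: 05:00–10:15, 10:30–12:15.
Vera → UTC: 07:30–08:00, 08:30–09:15, 10:00–10:45, 12:00–13:00.
Kira → UTC: 04:00–04:30, 06:15–06:30, 07:00–07:15, 09:00–10:30, 10:45–12:15.
Anders ∩ Dilnoza: 05:00–10:15, 10:30–12:00.
Anders ∩ Dilnoza ∩ Vera: 07:30–08:00, 08:30–09:15, 10:00–10:15, 10:30–10:45.
Anders ∩ Dilnoza ∩ Vera ∩ Kira: 09:00–09:15, 10:00–10:15.
Total common minutes: 15 + 15 = 30.

30 minutes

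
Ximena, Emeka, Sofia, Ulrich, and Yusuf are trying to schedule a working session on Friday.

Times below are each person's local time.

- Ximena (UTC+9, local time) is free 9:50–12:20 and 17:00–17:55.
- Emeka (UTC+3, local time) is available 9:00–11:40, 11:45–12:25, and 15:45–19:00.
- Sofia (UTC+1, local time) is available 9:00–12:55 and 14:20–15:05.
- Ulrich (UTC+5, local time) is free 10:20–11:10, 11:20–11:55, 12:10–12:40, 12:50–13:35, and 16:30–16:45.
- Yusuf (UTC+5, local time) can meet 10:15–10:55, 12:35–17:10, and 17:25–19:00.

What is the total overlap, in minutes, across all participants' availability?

Ximena → UTC: 00:50–03:20, 08:00–08:55.
Emeka → UTC: 06:00–08:40, 08:45–09:25, 12:45–16:00.
Sofia → UTC: 08:00–11:55, 13:20–14:05.
Ulrich → UTC: 05:20–06:10, 06:20–06:55, 07:10–07:40, 07:50–08:35, 11:30–11:45.
Yusuf → UTC: 05:15–05:55, 07:35–12:10, 12:25–14:00.
Ximena ∩ Emeka: 08:00–08:40, 08:45–08:55.
Ximena ∩ Emeka ∩ Sofia: 08:00–08:40, 08:45–08:55.
Ximena ∩ Emeka ∩ Sofia ∩ Ulrich: 08:00–08:35.
Ximena ∩ Emeka ∩ Sofia ∩ Ulrich ∩ Yusuf: 08:00–08:35.
Total common minutes: 35.

35 minutes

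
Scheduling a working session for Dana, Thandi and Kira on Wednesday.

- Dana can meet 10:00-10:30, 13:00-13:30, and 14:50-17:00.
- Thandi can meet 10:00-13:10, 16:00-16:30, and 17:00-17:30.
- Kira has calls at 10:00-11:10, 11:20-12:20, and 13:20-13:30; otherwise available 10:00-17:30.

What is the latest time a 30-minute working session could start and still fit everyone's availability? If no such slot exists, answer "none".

16:00

Kira free within 10:00–17:30: 11:10–11:20, 12:20–13:20, 13:30–17:30.
Dana ∩ Thandi: 10:00–10:30, 13:00–13:10, 16:00–16:30.
Dana ∩ Thandi ∩ Kira: 13:00–13:10, 16:00–16:30.
Windows ≥ 30 min: 16:00–16:30.
Latest start in the last window 16:00–16:30 is 16:30 − 30 min = 16:00.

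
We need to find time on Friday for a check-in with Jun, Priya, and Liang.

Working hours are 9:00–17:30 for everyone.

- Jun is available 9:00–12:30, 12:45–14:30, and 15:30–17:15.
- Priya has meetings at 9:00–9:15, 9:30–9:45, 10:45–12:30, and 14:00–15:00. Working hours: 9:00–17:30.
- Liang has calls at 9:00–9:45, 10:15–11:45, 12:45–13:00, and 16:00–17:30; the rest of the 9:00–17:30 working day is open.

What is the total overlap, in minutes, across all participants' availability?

Priya free within 09:00–17:30: 09:15–09:30, 09:45–10:45, 12:30–14:00, 15:00–17:30.
Liang free within 09:00–17:30: 09:45–10:15, 11:45–12:45, 13:00–16:00.
Jun ∩ Priya: 09:15–09:30, 09:45–10:45, 12:45–14:00, 15:30–17:15.
Jun ∩ Priya ∩ Liang: 09:45–10:15, 13:00–14:00, 15:30–16:00.
Total common minutes: 30 + 60 + 30 = 120.

120 minutes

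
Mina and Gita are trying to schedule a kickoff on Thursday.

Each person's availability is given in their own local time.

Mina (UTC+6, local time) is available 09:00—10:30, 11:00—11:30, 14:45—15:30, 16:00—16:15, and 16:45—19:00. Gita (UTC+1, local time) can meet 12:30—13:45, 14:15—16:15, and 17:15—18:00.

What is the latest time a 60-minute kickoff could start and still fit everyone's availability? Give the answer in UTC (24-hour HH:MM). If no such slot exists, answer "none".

11:45

Mina → UTC: 03:00–04:30, 05:00–05:30, 08:45–09:30, 10:00–10:15, 10:45–13:00.
Gita → UTC: 11:30–12:45, 13:15–15:15, 16:15–17:00.
Mina ∩ Gita: 11:30–12:45.
Windows ≥ 60 min: 11:30–12:45.
Latest start in the last window 11:30–12:45 is 12:45 − 60 min = 11:45.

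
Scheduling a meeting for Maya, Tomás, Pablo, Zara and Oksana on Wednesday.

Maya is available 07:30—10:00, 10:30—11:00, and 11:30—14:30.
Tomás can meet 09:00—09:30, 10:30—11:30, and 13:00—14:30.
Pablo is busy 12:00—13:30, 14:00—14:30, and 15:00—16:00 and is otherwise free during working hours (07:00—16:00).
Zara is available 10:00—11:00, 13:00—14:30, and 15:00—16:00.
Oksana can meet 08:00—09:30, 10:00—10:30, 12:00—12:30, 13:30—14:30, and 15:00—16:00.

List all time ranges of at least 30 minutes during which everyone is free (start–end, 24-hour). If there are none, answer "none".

Pablo free within 07:00–16:00: 07:00–12:00, 13:30–14:00, 14:30–15:00.
Maya ∩ Tomás: 09:00–09:30, 10:30–11:00, 13:00–14:30.
Maya ∩ Tomás ∩ Pablo: 09:00–09:30, 10:30–11:00, 13:30–14:00.
Maya ∩ Tomás ∩ Pablo ∩ Zara: 10:30–11:00, 13:30–14:00.
Maya ∩ Tomás ∩ Pablo ∩ Zara ∩ Oksana: 13:30–14:00.
Windows ≥ 30 min: 13:30–14:00.

13:30–14:00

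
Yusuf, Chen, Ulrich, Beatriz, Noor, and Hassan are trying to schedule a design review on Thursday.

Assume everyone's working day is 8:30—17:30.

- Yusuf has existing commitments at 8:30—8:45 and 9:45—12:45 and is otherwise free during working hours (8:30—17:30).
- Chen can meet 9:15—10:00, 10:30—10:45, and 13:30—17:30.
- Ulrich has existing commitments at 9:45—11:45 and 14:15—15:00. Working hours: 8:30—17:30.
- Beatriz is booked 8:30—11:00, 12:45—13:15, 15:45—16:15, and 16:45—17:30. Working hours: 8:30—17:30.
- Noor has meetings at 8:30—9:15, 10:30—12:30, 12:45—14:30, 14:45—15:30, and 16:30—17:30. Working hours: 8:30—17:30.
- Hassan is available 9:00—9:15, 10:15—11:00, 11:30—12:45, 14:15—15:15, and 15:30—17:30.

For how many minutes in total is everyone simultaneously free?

Yusuf free within 08:30–17:30: 08:45–09:45, 12:45–17:30.
Ulrich free within 08:30–17:30: 08:30–09:45, 11:45–14:15, 15:00–17:30.
Beatriz free within 08:30–17:30: 11:00–12:45, 13:15–15:45, 16:15–16:45.
Noor free within 08:30–17:30: 09:15–10:30, 12:30–12:45, 14:30–14:45, 15:30–16:30.
Yusuf ∩ Chen: 09:15–09:45, 13:30–17:30.
Yusuf ∩ Chen ∩ Ulrich: 09:15–09:45, 13:30–14:15, 15:00–17:30.
Yusuf ∩ Chen ∩ Ulrich ∩ Beatriz: 13:30–14:15, 15:00–15:45, 16:15–16:45.
Yusuf ∩ Chen ∩ Ulrich ∩ Beatriz ∩ Noor: 15:30–15:45, 16:15–16:30.
Yusuf ∩ Chen ∩ Ulrich ∩ Beatriz ∩ Noor ∩ Hassan: 15:30–15:45, 16:15–16:30.
Total common minutes: 15 + 15 = 30.

30 minutes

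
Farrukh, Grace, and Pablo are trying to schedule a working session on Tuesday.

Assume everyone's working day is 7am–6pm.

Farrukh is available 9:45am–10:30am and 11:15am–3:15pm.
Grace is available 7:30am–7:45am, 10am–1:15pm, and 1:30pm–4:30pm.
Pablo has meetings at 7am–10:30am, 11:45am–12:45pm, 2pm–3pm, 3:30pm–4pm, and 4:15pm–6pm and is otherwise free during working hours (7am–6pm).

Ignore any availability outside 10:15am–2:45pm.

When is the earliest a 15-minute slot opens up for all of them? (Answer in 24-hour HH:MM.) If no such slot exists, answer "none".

Pablo free within 07:00–18:00: 10:30–11:45, 12:45–14:00, 15:00–15:30, 16:00–16:15.
Farrukh ∩ Grace: 10:00–10:30, 11:15–13:15, 13:30–15:15.
Farrukh ∩ Grace ∩ Pablo: 11:15–11:45, 12:45–13:15, 13:30–14:00, 15:00–15:15.
Restricted to 10:15–14:45: 11:15–11:45, 12:45–13:15, 13:30–14:00.
Windows ≥ 15 min: 11:15–11:45, 12:45–13:15, 13:30–14:00.
Earliest such window starts at 11:15.

11:15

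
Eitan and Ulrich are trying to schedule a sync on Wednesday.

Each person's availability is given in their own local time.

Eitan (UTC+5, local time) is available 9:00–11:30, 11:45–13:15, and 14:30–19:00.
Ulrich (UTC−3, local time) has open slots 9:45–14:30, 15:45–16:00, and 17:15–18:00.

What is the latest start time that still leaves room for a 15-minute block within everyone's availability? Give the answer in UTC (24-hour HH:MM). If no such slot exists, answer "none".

Eitan → UTC: 04:00–06:30, 06:45–08:15, 09:30–14:00.
Ulrich → UTC: 12:45–17:30, 18:45–19:00, 20:15–21:00.
Eitan ∩ Ulrich: 12:45–14:00.
Windows ≥ 15 min: 12:45–14:00.
Latest start in the last window 12:45–14:00 is 14:00 − 15 min = 13:45.

13:45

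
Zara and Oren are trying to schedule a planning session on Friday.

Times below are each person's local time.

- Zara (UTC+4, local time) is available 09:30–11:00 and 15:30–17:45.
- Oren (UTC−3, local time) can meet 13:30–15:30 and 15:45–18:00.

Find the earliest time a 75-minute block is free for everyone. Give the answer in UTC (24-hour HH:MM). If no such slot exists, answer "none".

none

Zara → UTC: 05:30–07:00, 11:30–13:45.
Oren → UTC: 16:30–18:30, 18:45–21:00.
Zara ∩ Oren: (none).
Windows ≥ 75 min: (none).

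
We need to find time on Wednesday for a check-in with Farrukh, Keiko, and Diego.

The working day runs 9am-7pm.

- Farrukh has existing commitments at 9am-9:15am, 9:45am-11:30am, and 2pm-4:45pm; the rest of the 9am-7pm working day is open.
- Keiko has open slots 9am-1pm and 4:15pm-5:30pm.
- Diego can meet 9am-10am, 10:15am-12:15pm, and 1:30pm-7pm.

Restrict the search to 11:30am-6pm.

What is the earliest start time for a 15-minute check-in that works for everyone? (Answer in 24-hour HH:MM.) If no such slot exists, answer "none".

11:30

Farrukh free within 09:00–19:00: 09:15–09:45, 11:30–14:00, 16:45–19:00.
Farrukh ∩ Keiko: 09:15–09:45, 11:30–13:00, 16:45–17:30.
Farrukh ∩ Keiko ∩ Diego: 09:15–09:45, 11:30–12:15, 16:45–17:30.
Restricted to 11:30–18:00: 11:30–12:15, 16:45–17:30.
Windows ≥ 15 min: 11:30–12:15, 16:45–17:30.
Earliest such window starts at 11:30.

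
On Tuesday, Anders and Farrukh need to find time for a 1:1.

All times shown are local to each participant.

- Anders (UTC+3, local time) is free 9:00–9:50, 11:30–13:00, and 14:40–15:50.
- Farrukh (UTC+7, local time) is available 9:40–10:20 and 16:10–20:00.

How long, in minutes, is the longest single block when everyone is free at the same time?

Anders → UTC: 06:00–06:50, 08:30–10:00, 11:40–12:50.
Farrukh → UTC: 02:40–03:20, 09:10–13:00.
Anders ∩ Farrukh: 09:10–10:00, 11:40–12:50.
Common window lengths: 50, 70 min; longest is 70.

70 minutes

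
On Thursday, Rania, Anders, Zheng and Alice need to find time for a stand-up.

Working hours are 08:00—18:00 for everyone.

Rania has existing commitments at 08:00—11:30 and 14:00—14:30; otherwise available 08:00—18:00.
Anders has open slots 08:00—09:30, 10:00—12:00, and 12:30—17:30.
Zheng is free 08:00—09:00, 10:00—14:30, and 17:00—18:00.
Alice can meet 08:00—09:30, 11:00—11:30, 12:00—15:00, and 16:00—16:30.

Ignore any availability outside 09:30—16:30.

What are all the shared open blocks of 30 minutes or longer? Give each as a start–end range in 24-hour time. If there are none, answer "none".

Rania free within 08:00–18:00: 11:30–14:00, 14:30–18:00.
Rania ∩ Anders: 11:30–12:00, 12:30–14:00, 14:30–17:30.
Rania ∩ Anders ∩ Zheng: 11:30–12:00, 12:30–14:00, 17:00–17:30.
Rania ∩ Anders ∩ Zheng ∩ Alice: 12:30–14:00.
Restricted to 09:30–16:30: 12:30–14:00.
Windows ≥ 30 min: 12:30–14:00.

12:30–14:00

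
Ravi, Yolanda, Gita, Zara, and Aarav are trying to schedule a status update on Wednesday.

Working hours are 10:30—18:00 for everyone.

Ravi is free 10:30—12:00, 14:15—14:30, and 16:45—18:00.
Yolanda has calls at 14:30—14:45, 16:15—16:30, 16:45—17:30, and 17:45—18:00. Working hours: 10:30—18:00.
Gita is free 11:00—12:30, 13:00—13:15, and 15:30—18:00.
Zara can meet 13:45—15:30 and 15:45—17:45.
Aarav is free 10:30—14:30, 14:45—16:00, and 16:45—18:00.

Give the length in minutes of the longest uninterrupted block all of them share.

15 minutes

Yolanda free within 10:30–18:00: 10:30–14:30, 14:45–16:15, 16:30–16:45, 17:30–17:45.
Ravi ∩ Yolanda: 10:30–12:00, 14:15–14:30, 17:30–17:45.
Ravi ∩ Yolanda ∩ Gita: 11:00–12:00, 17:30–17:45.
Ravi ∩ Yolanda ∩ Gita ∩ Zara: 17:30–17:45.
Ravi ∩ Yolanda ∩ Gita ∩ Zara ∩ Aarav: 17:30–17:45.
Single common window of 15 minutes.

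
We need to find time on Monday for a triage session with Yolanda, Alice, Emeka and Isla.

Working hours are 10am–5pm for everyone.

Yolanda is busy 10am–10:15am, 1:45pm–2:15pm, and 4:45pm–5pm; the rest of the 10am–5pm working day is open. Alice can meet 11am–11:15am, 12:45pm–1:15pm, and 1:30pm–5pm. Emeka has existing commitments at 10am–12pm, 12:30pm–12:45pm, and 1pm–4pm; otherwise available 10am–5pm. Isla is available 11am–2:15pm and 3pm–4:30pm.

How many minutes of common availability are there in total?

45 minutes

Yolanda free within 10:00–17:00: 10:15–13:45, 14:15–16:45.
Emeka free within 10:00–17:00: 12:00–12:30, 12:45–13:00, 16:00–17:00.
Yolanda ∩ Alice: 11:00–11:15, 12:45–13:15, 13:30–13:45, 14:15–16:45.
Yolanda ∩ Alice ∩ Emeka: 12:45–13:00, 16:00–16:45.
Yolanda ∩ Alice ∩ Emeka ∩ Isla: 12:45–13:00, 16:00–16:30.
Total common minutes: 15 + 30 = 45.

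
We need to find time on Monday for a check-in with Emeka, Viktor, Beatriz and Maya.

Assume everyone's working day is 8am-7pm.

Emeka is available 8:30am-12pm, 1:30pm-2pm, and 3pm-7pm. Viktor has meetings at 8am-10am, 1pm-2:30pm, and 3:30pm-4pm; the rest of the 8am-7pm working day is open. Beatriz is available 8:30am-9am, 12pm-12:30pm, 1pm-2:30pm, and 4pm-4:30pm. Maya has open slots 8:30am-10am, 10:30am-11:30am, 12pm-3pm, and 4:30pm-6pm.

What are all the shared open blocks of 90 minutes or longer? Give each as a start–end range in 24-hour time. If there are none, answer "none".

Viktor free within 08:00–19:00: 10:00–13:00, 14:30–15:30, 16:00–19:00.
Emeka ∩ Viktor: 10:00–12:00, 15:00–15:30, 16:00–19:00.
Emeka ∩ Viktor ∩ Beatriz: 16:00–16:30.
Emeka ∩ Viktor ∩ Beatriz ∩ Maya: (none).
Windows ≥ 90 min: (none).

none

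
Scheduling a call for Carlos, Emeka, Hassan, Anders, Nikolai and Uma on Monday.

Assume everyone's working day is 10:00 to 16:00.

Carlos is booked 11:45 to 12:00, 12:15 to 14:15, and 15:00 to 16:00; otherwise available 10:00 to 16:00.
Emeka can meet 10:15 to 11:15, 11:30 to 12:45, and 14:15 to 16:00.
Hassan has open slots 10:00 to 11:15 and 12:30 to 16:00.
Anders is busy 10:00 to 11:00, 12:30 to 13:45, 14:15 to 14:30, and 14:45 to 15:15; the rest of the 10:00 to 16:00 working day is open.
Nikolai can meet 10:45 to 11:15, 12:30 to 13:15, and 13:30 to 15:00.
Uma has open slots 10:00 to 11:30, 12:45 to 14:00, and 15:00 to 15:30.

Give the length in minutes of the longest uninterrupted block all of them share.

15 minutes

Carlos free within 10:00–16:00: 10:00–11:45, 12:00–12:15, 14:15–15:00.
Anders free within 10:00–16:00: 11:00–12:30, 13:45–14:15, 14:30–14:45, 15:15–16:00.
Carlos ∩ Emeka: 10:15–11:15, 11:30–11:45, 12:00–12:15, 14:15–15:00.
Carlos ∩ Emeka ∩ Hassan: 10:15–11:15, 14:15–15:00.
Carlos ∩ Emeka ∩ Hassan ∩ Anders: 11:00–11:15, 14:30–14:45.
Carlos ∩ Emeka ∩ Hassan ∩ Anders ∩ Nikolai: 11:00–11:15, 14:30–14:45.
Carlos ∩ Emeka ∩ Hassan ∩ Anders ∩ Nikolai ∩ Uma: 11:00–11:15.
Single common window of 15 minutes.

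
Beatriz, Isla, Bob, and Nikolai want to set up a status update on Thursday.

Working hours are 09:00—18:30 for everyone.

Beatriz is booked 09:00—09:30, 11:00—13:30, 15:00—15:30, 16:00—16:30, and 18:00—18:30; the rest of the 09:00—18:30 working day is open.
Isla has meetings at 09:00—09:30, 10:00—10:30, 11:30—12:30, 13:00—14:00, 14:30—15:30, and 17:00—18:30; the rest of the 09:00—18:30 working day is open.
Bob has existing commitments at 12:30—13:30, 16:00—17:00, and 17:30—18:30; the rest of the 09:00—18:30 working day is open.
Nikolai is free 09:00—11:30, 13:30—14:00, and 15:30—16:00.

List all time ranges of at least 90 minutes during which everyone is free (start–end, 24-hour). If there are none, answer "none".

Beatriz free within 09:00–18:30: 09:30–11:00, 13:30–15:00, 15:30–16:00, 16:30–18:00.
Isla free within 09:00–18:30: 09:30–10:00, 10:30–11:30, 12:30–13:00, 14:00–14:30, 15:30–17:00.
Bob free within 09:00–18:30: 09:00–12:30, 13:30–16:00, 17:00–17:30.
Beatriz ∩ Isla: 09:30–10:00, 10:30–11:00, 14:00–14:30, 15:30–16:00, 16:30–17:00.
Beatriz ∩ Isla ∩ Bob: 09:30–10:00, 10:30–11:00, 14:00–14:30, 15:30–16:00.
Beatriz ∩ Isla ∩ Bob ∩ Nikolai: 09:30–10:00, 10:30–11:00, 15:30–16:00.
Windows ≥ 90 min: (none).

none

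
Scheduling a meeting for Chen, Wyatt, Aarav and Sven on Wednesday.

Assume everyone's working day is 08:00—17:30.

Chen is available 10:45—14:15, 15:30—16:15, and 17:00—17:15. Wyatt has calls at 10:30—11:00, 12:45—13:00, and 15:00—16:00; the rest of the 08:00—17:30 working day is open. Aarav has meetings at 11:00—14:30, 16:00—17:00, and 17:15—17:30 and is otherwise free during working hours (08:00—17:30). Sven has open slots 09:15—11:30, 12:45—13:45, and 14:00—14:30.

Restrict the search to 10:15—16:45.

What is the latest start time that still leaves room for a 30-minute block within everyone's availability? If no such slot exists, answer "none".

Wyatt free within 08:00–17:30: 08:00–10:30, 11:00–12:45, 13:00–15:00, 16:00–17:30.
Aarav free within 08:00–17:30: 08:00–11:00, 14:30–16:00, 17:00–17:15.
Chen ∩ Wyatt: 11:00–12:45, 13:00–14:15, 16:00–16:15, 17:00–17:15.
Chen ∩ Wyatt ∩ Aarav: 17:00–17:15.
Chen ∩ Wyatt ∩ Aarav ∩ Sven: (none).
Restricted to 10:15–16:45: (none).
Windows ≥ 30 min: (none).

none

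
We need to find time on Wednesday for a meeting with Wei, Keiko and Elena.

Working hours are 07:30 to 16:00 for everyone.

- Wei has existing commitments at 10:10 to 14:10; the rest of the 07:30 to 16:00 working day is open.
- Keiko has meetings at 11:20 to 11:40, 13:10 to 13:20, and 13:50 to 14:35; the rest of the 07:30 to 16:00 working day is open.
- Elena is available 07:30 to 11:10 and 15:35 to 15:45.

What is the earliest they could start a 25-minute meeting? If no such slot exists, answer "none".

Wei free within 07:30–16:00: 07:30–10:10, 14:10–16:00.
Keiko free within 07:30–16:00: 07:30–11:20, 11:40–13:10, 13:20–13:50, 14:35–16:00.
Wei ∩ Keiko: 07:30–10:10, 14:35–16:00.
Wei ∩ Keiko ∩ Elena: 07:30–10:10, 15:35–15:45.
Windows ≥ 25 min: 07:30–10:10.
Earliest such window starts at 07:30.

07:30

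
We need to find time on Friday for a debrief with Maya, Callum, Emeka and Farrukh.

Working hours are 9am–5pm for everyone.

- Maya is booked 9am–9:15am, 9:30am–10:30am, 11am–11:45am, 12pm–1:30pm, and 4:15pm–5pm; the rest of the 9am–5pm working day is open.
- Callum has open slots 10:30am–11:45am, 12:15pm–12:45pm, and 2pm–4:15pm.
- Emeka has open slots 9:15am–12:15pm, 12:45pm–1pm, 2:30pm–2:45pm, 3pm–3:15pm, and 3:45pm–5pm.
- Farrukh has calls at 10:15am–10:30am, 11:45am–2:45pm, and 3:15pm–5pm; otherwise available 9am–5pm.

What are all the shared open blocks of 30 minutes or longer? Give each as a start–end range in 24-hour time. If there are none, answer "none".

10:30–11:00

Maya free within 09:00–17:00: 09:15–09:30, 10:30–11:00, 11:45–12:00, 13:30–16:15.
Farrukh free within 09:00–17:00: 09:00–10:15, 10:30–11:45, 14:45–15:15.
Maya ∩ Callum: 10:30–11:00, 14:00–16:15.
Maya ∩ Callum ∩ Emeka: 10:30–11:00, 14:30–14:45, 15:00–15:15, 15:45–16:15.
Maya ∩ Callum ∩ Emeka ∩ Farrukh: 10:30–11:00, 15:00–15:15.
Windows ≥ 30 min: 10:30–11:00.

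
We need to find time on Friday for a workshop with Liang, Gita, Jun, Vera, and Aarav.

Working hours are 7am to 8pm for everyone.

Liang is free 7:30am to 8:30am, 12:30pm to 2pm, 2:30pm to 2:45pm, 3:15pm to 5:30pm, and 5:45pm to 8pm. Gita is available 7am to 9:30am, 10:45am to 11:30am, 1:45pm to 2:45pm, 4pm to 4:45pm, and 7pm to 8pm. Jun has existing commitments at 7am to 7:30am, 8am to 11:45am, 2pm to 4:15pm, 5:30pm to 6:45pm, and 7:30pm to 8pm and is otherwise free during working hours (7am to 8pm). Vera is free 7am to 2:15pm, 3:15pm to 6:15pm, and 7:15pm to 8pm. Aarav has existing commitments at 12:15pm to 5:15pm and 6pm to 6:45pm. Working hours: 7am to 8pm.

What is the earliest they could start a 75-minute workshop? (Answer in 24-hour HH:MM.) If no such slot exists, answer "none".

none

Jun free within 07:00–20:00: 07:30–08:00, 11:45–14:00, 16:15–17:30, 18:45–19:30.
Aarav free within 07:00–20:00: 07:00–12:15, 17:15–18:00, 18:45–20:00.
Liang ∩ Gita: 07:30–08:30, 13:45–14:00, 14:30–14:45, 16:00–16:45, 19:00–20:00.
Liang ∩ Gita ∩ Jun: 07:30–08:00, 13:45–14:00, 16:15–16:45, 19:00–19:30.
Liang ∩ Gita ∩ Jun ∩ Vera: 07:30–08:00, 13:45–14:00, 16:15–16:45, 19:15–19:30.
Liang ∩ Gita ∩ Jun ∩ Vera ∩ Aarav: 07:30–08:00, 19:15–19:30.
Windows ≥ 75 min: (none).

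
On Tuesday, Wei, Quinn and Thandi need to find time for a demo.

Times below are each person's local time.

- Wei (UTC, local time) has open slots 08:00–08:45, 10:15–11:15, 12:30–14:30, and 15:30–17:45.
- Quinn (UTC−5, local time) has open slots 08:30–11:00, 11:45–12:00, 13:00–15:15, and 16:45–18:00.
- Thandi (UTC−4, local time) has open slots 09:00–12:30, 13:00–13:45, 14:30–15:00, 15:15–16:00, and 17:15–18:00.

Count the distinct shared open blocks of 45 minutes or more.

Wei → UTC: 08:00–08:45, 10:15–11:15, 12:30–14:30, 15:30–17:45.
Quinn → UTC: 13:30–16:00, 16:45–17:00, 18:00–20:15, 21:45–23:00.
Thandi → UTC: 13:00–16:30, 17:00–17:45, 18:30–19:00, 19:15–20:00, 21:15–22:00.
Wei ∩ Quinn: 13:30–14:30, 15:30–16:00, 16:45–17:00.
Wei ∩ Quinn ∩ Thandi: 13:30–14:30, 15:30–16:00.
Windows ≥ 45 min: 13:30–14:30.
That's 1 window.

1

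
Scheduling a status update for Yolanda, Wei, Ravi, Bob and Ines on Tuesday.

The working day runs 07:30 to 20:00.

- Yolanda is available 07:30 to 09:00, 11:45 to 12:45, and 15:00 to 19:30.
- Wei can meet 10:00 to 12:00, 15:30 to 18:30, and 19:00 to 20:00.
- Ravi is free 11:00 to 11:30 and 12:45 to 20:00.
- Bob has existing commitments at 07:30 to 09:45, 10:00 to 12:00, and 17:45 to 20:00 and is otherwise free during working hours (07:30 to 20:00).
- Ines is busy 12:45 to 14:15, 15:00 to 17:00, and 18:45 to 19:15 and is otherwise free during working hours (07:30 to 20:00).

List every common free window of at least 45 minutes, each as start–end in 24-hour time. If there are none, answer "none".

Bob free within 07:30–20:00: 09:45–10:00, 12:00–17:45.
Ines free within 07:30–20:00: 07:30–12:45, 14:15–15:00, 17:00–18:45, 19:15–20:00.
Yolanda ∩ Wei: 11:45–12:00, 15:30–18:30, 19:00–19:30.
Yolanda ∩ Wei ∩ Ravi: 15:30–18:30, 19:00–19:30.
Yolanda ∩ Wei ∩ Ravi ∩ Bob: 15:30–17:45.
Yolanda ∩ Wei ∩ Ravi ∩ Bob ∩ Ines: 17:00–17:45.
Windows ≥ 45 min: 17:00–17:45.

17:00–17:45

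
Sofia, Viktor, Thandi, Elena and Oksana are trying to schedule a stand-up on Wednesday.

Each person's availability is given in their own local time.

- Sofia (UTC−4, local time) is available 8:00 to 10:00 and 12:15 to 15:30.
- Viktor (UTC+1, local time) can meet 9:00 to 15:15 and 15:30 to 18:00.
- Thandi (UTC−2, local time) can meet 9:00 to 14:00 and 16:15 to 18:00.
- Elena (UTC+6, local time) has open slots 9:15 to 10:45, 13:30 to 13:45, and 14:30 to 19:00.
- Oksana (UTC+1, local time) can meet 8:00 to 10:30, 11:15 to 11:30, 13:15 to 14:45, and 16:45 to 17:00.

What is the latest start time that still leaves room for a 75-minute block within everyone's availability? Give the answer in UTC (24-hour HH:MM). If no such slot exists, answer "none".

none

Sofia → UTC: 12:00–14:00, 16:15–19:30.
Viktor → UTC: 08:00–14:15, 14:30–17:00.
Thandi → UTC: 11:00–16:00, 18:15–20:00.
Elena → UTC: 03:15–04:45, 07:30–07:45, 08:30–13:00.
Oksana → UTC: 07:00–09:30, 10:15–10:30, 12:15–13:45, 15:45–16:00.
Sofia ∩ Viktor: 12:00–14:00, 16:15–17:00.
Sofia ∩ Viktor ∩ Thandi: 12:00–14:00.
Sofia ∩ Viktor ∩ Thandi ∩ Elena: 12:00–13:00.
Sofia ∩ Viktor ∩ Thandi ∩ Elena ∩ Oksana: 12:15–13:00.
Windows ≥ 75 min: (none).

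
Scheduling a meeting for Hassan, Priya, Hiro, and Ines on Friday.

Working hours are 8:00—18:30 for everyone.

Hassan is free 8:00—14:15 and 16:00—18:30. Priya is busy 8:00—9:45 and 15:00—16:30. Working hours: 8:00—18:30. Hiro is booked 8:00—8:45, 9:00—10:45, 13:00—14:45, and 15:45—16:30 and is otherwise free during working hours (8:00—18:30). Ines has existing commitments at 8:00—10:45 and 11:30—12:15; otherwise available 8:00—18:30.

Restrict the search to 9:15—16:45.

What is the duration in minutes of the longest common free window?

45 minutes

Priya free within 08:00–18:30: 09:45–15:00, 16:30–18:30.
Hiro free within 08:00–18:30: 08:45–09:00, 10:45–13:00, 14:45–15:45, 16:30–18:30.
Ines free within 08:00–18:30: 10:45–11:30, 12:15–18:30.
Hassan ∩ Priya: 09:45–14:15, 16:30–18:30.
Hassan ∩ Priya ∩ Hiro: 10:45–13:00, 16:30–18:30.
Hassan ∩ Priya ∩ Hiro ∩ Ines: 10:45–11:30, 12:15–13:00, 16:30–18:30.
Restricted to 09:15–16:45: 10:45–11:30, 12:15–13:00, 16:30–16:45.
Common window lengths: 45, 45, 15 min; longest is 45.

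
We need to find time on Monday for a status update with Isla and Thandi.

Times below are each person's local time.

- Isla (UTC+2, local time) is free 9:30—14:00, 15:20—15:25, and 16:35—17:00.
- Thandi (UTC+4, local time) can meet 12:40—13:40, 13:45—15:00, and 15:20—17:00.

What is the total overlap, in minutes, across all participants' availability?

Isla → UTC: 07:30–12:00, 13:20–13:25, 14:35–15:00.
Thandi → UTC: 08:40–09:40, 09:45–11:00, 11:20–13:00.
Isla ∩ Thandi: 08:40–09:40, 09:45–11:00, 11:20–12:00.
Total common minutes: 60 + 75 + 40 = 175.

175 minutes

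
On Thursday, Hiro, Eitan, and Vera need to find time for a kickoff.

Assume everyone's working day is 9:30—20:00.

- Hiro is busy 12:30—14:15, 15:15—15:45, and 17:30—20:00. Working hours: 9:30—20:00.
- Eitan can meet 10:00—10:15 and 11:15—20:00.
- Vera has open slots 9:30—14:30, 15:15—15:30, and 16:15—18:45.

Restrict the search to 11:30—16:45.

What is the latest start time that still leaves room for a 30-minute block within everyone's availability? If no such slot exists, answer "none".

Hiro free within 09:30–20:00: 09:30–12:30, 14:15–15:15, 15:45–17:30.
Hiro ∩ Eitan: 10:00–10:15, 11:15–12:30, 14:15–15:15, 15:45–17:30.
Hiro ∩ Eitan ∩ Vera: 10:00–10:15, 11:15–12:30, 14:15–14:30, 16:15–17:30.
Restricted to 11:30–16:45: 11:30–12:30, 14:15–14:30, 16:15–16:45.
Windows ≥ 30 min: 11:30–12:30, 16:15–16:45.
Latest start in the last window 16:15–16:45 is 16:45 − 30 min = 16:15.

16:15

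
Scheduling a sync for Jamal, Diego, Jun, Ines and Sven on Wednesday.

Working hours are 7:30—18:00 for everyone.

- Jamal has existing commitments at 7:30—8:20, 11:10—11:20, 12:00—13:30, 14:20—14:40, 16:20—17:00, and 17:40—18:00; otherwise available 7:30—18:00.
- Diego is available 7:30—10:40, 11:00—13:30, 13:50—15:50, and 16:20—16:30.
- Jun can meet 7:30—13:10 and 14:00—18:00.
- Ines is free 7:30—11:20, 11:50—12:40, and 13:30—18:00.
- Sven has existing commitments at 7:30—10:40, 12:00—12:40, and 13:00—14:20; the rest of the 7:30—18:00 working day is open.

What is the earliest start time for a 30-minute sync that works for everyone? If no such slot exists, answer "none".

14:40

Jamal free within 07:30–18:00: 08:20–11:10, 11:20–12:00, 13:30–14:20, 14:40–16:20, 17:00–17:40.
Sven free within 07:30–18:00: 10:40–12:00, 12:40–13:00, 14:20–18:00.
Jamal ∩ Diego: 08:20–10:40, 11:00–11:10, 11:20–12:00, 13:50–14:20, 14:40–15:50.
Jamal ∩ Diego ∩ Jun: 08:20–10:40, 11:00–11:10, 11:20–12:00, 14:00–14:20, 14:40–15:50.
Jamal ∩ Diego ∩ Jun ∩ Ines: 08:20–10:40, 11:00–11:10, 11:50–12:00, 14:00–14:20, 14:40–15:50.
Jamal ∩ Diego ∩ Jun ∩ Ines ∩ Sven: 11:00–11:10, 11:50–12:00, 14:40–15:50.
Windows ≥ 30 min: 14:40–15:50.
Earliest such window starts at 14:40.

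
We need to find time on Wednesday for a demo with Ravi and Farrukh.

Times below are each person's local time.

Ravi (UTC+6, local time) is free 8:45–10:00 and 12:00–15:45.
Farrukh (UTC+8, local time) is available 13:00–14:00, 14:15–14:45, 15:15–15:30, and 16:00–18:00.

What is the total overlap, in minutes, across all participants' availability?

150 minutes

Ravi → UTC: 02:45–04:00, 06:00–09:45.
Farrukh → UTC: 05:00–06:00, 06:15–06:45, 07:15–07:30, 08:00–10:00.
Ravi ∩ Farrukh: 06:15–06:45, 07:15–07:30, 08:00–09:45.
Total common minutes: 30 + 15 + 105 = 150.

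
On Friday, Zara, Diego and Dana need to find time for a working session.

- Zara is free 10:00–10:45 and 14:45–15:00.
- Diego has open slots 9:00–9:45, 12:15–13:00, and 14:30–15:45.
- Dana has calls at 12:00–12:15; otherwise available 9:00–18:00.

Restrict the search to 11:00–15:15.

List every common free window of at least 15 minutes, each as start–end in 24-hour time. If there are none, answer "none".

Dana free within 09:00–18:00: 09:00–12:00, 12:15–18:00.
Zara ∩ Diego: 14:45–15:00.
Zara ∩ Diego ∩ Dana: 14:45–15:00.
Restricted to 11:00–15:15: 14:45–15:00.
Windows ≥ 15 min: 14:45–15:00.

14:45–15:00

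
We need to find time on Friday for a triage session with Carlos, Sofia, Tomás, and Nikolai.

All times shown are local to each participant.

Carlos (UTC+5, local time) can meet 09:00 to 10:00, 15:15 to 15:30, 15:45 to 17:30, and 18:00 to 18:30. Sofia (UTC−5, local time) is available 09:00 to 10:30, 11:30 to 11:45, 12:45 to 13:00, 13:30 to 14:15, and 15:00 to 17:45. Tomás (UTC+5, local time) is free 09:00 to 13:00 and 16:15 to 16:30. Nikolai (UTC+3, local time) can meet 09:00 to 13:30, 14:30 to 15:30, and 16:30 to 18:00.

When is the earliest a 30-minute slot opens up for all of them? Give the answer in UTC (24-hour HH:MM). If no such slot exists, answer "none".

none

Carlos → UTC: 04:00–05:00, 10:15–10:30, 10:45–12:30, 13:00–13:30.
Sofia → UTC: 14:00–15:30, 16:30–16:45, 17:45–18:00, 18:30–19:15, 20:00–22:45.
Tomás → UTC: 04:00–08:00, 11:15–11:30.
Nikolai → UTC: 06:00–10:30, 11:30–12:30, 13:30–15:00.
Carlos ∩ Sofia: (none).
Carlos ∩ Sofia ∩ Tomás: (none).
Carlos ∩ Sofia ∩ Tomás ∩ Nikolai: (none).
Windows ≥ 30 min: (none).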